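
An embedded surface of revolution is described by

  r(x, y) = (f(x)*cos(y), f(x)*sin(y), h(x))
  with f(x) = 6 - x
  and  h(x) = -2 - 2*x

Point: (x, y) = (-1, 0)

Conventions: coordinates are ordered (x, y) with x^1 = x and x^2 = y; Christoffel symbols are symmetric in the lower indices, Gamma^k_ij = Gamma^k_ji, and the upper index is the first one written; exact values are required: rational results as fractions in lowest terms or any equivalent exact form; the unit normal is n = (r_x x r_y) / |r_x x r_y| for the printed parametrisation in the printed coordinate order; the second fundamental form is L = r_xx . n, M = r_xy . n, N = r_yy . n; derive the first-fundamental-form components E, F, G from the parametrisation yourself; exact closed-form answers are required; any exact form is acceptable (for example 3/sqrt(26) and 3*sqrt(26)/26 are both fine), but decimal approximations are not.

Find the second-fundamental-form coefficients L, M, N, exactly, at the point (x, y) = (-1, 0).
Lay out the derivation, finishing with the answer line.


f = 7, f' = -1, f'' = 0, h' = -2, h'' = 0
E = 5, F = 0, G = 49; answer radicand W^2 = 5
unnormalised second-form numerators: l = 0, m = 0, n = -14; L = l/sqrt(5), and similarly M = m/sqrt(W^2), N = n/sqrt(W^2)

Answer: L = 0, M = 0, N = -14*sqrt(5)/5


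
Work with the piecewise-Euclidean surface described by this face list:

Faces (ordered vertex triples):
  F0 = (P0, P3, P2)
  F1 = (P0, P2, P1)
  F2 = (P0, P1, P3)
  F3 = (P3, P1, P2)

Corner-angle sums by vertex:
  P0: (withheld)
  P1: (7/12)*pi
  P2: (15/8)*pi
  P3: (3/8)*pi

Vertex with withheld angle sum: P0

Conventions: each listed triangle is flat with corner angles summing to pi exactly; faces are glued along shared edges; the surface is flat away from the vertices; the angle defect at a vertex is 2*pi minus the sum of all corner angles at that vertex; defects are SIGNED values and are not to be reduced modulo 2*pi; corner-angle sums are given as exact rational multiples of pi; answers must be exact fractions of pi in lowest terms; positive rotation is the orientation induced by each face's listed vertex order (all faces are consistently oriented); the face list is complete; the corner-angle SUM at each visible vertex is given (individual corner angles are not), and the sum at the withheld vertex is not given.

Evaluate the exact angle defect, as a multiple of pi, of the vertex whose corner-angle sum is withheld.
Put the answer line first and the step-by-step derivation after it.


Answer: defect(P0) = (5/6)*pi

V = 4, E = 6, F = 4; chi = V - E + F = 2
Gauss-Bonnet: total defect = 2*pi*chi = 4*pi; visible defects sum to (19/6)*pi


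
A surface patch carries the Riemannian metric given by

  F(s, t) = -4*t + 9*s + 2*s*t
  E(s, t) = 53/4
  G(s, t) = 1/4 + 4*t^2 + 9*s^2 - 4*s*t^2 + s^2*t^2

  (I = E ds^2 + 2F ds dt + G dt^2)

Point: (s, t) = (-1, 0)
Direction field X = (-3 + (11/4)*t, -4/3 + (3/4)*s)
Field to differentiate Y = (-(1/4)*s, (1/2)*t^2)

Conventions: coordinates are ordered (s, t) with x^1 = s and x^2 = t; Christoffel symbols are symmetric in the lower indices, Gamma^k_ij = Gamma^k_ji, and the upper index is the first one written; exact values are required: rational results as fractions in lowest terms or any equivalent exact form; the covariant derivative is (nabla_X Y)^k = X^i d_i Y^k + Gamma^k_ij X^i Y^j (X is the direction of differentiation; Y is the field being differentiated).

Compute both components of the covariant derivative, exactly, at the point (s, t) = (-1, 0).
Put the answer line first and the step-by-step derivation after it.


Answer: (nabla_X Y)^s = 807/2660, (nabla_X Y)^t = -1749/2660

E = 53/4, F = -9, G = 37/4 at the point
E_s = 0, E_t = 0, F_s = 9, F_t = -6, G_s = -18, G_t = 0
EG - F^2 = 665/16;  g^inv = (16/665) * [[37/4, 9], [9, 53/4]]
first-kind symbols [ij,l] = (1/2)(d_i g_jl + d_j g_il - d_l g_ij): [ss,s] = E_s/2 = 0, [ss,t] = F_s - E_t/2 = 9, [st,s] = E_t/2 = 0, [st,t] = G_s/2 = -9, [tt,s] = F_t - G_s/2 = 3, [tt,t] = G_t/2 = 0
Gamma^s_ij = (G*[ij,s] - F*[ij,t])/(EG - F^2), Gamma^t_ij = (E*[ij,t] - F*[ij,s])/(EG - F^2)
Gamma_sss = 1296/665, Gamma_sst = -1296/665, Gamma_stt = 444/665, Gamma_tss = 1908/665, Gamma_tst = -1908/665, Gamma_ttt = 432/665
X = (-3, -25/12), Y = (1/4, 0) at the point


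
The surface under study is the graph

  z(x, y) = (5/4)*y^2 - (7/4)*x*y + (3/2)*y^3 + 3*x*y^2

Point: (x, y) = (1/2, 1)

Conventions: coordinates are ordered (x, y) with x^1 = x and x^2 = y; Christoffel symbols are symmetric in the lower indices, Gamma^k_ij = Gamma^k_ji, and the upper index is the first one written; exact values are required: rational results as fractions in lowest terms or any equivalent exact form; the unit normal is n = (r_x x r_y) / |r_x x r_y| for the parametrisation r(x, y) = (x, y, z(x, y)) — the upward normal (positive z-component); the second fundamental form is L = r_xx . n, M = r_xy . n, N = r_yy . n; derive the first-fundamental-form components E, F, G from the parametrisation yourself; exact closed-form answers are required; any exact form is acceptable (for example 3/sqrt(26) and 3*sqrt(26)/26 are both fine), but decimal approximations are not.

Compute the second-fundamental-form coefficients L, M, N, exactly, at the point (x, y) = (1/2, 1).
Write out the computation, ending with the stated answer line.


z_x = 5/4, z_y = 73/8, z_xx = 0, z_xy = 17/4, z_yy = 29/2
E = 41/16, F = 365/32, G = 5393/64; answer radicand W^2 = 5493/64
unnormalised second-form numerators: l = 0, m = 17/4, n = 29/2; L = l/sqrt(5493/64), and similarly M = m/sqrt(W^2), N = n/sqrt(W^2)

Answer: L = 0, M = 34*sqrt(5493)/5493, N = 116*sqrt(5493)/5493


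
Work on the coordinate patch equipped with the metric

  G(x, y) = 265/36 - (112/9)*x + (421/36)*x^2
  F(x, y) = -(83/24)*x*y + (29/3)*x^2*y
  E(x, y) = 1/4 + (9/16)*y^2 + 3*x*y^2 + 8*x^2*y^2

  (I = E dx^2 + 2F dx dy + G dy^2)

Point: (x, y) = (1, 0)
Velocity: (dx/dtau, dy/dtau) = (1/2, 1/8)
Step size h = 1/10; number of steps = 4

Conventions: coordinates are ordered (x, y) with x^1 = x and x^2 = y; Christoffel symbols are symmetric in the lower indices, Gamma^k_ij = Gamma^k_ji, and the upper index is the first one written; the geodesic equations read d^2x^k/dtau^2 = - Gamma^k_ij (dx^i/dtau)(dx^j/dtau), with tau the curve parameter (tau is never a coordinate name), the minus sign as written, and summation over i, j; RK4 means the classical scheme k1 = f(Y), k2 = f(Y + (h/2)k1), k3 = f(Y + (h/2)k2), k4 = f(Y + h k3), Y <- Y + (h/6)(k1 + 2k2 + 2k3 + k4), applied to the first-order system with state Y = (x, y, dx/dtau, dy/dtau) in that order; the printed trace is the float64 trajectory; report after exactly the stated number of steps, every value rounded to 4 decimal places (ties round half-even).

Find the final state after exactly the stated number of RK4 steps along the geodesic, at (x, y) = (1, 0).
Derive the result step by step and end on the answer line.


f(Y) = (dx/dtau, dy/dtau, -Gamma^x_ij Y'^i Y'^j, -Gamma^y_ij Y'^i Y'^j) with the Gammas evaluated at the stage position; h = 0.100000; intermediate values shown to 6 dp
step 0: x = 1.0000, y = 0.0000, dx/dtau = 0.5000, dy/dtau = 0.1250
step 1:
  k1: at (x, y) = (1.000000, 0.000000), (dx/dtau, dy/dtau) = (0.500000, 0.125000); Gamma_xxx = 0.000000, Gamma_xxy = 0.000000, Gamma_xyy = 2.944444, Gamma_yxx = 0.000000, Gamma_yxy = 0.827731, Gamma_yyy = 0.000000; k1 = (0.500000, 0.125000, -0.046007, -0.103466)
  k2: at (x, y) = (1.025000, 0.006250), (dx/dtau, dy/dtau) = (0.497700, 0.119827); Gamma_xxx = 0.000868, Gamma_xxy = 0.162674, Gamma_xyy = 3.383653, Gamma_yxx = 0.003909, Gamma_yxy = 0.835438, Gamma_yyy = -0.020286; k2 = (0.497700, 0.119827, -0.068202, -0.100324)
  k3: at (x, y) = (1.024885, 0.005991), (dx/dtau, dy/dtau) = (0.496590, 0.119984); Gamma_xxx = 0.000798, Gamma_xxy = 0.155943, Gamma_xyy = 3.381753, Gamma_yxx = 0.003748, Gamma_yxy = 0.835482, Gamma_yyy = -0.019434; k3 = (0.496590, 0.119984, -0.067464, -0.100205)
  k4: at (x, y) = (1.049659, 0.011998), (dx/dtau, dy/dtau) = (0.493254, 0.114979); Gamma_xxx = 0.003263, Gamma_xxy = 0.316210, Gamma_xyy = 3.857623, Gamma_yxx = 0.007160, Gamma_yxy = 0.838919, Gamma_yyy = -0.045235; k4 = (0.493254, 0.114979, -0.087660, -0.096301)
  Y <- Y + (h/6)(k1 + 2k2 + 2k3 + k4): x = 1.0497, y = 0.0120, dx/dtau = 0.4933, dy/dtau = 0.1150
step 2:
  k1: at (x, y) = (1.049697, 0.011993), (dx/dtau, dy/dtau) = (0.493250, 0.114986); Gamma_xxx = 0.003261, Gamma_xxy = 0.316085, Gamma_xyy = 3.858417, Gamma_yxx = 0.007156, Gamma_yxy = 0.838929, Gamma_yyy = -0.045227; k1 = (0.493250, 0.114986, -0.087664, -0.096306)
  k2: at (x, y) = (1.074360, 0.017743), (dx/dtau, dy/dtau) = (0.488867, 0.110171); Gamma_xxx = 0.007288, Gamma_xxy = 0.473417, Gamma_xyy = 4.370751, Gamma_yxx = 0.010042, Gamma_yxy = 0.838403, Gamma_yyy = -0.077058; k2 = (0.488867, 0.110171, -0.105788, -0.091776)
  k3: at (x, y) = (1.074141, 0.017502), (dx/dtau, dy/dtau) = (0.487961, 0.110397); Gamma_xxx = 0.007092, Gamma_xxy = 0.467011, Gamma_xyy = 4.366689, Gamma_yxx = 0.009913, Gamma_yxy = 0.838601, Gamma_yyy = -0.075932; k3 = (0.487961, 0.110397, -0.105223, -0.091785)
  k4: at (x, y) = (1.098493, 0.023033), (dx/dtau, dy/dtau) = (0.482728, 0.105808); Gamma_xxx = 0.012553, Gamma_xxy = 0.622243, Gamma_xyy = 4.908429, Gamma_yxx = 0.012307, Gamma_yxy = 0.834515, Gamma_yyy = -0.113972; k4 = (0.482728, 0.105808, -0.121440, -0.086840)
  Y <- Y + (h/6)(k1 + 2k2 + 2k3 + k4): x = 1.0985, y = 0.0230, dx/dtau = 0.4827, dy/dtau = 0.1058
step 3:
  k1: at (x, y) = (1.098524, 0.023026), (dx/dtau, dy/dtau) = (0.482731, 0.105815); Gamma_xxx = 0.012546, Gamma_xxy = 0.622058, Gamma_xyy = 4.909217, Gamma_yxx = 0.012302, Gamma_yxy = 0.834526, Gamma_yyy = -0.113955; k1 = (0.482731, 0.105815, -0.121441, -0.086846)
  k2: at (x, y) = (1.122661, 0.028316), (dx/dtau, dy/dtau) = (0.476659, 0.101473); Gamma_xxx = 0.019409, Gamma_xxy = 0.774686, Gamma_xyy = 5.480054, Gamma_yxx = 0.014183, Gamma_yxy = 0.827181, Gamma_yyy = -0.158448; k2 = (0.476659, 0.101473, -0.135776, -0.081609)
  k3: at (x, y) = (1.122357, 0.028099), (dx/dtau, dy/dtau) = (0.475942, 0.101735); Gamma_xxx = 0.019110, Gamma_xxy = 0.768765, Gamma_xyy = 5.473689, Gamma_yxx = 0.014092, Gamma_yxy = 0.827527, Gamma_yyy = -0.157027; k3 = (0.475942, 0.101735, -0.135428, -0.081704)
  k4: at (x, y) = (1.146119, 0.033199), (dx/dtau, dy/dtau) = (0.469188, 0.097645); Gamma_xxx = 0.027302, Gamma_xxy = 0.920001, Gamma_xyy = 6.066548, Gamma_yxx = 0.015508, Gamma_yxy = 0.817286, Gamma_yyy = -0.207935; k4 = (0.469188, 0.097645, -0.148149, -0.076317)
  Y <- Y + (h/6)(k1 + 2k2 + 2k3 + k4): x = 1.1461, y = 0.0332, dx/dtau = 0.4692, dy/dtau = 0.0977
step 4:
  k1: at (x, y) = (1.146143, 0.033190), (dx/dtau, dy/dtau) = (0.469198, 0.097652); Gamma_xxx = 0.027288, Gamma_xxy = 0.919785, Gamma_xyy = 6.067295, Gamma_yxx = 0.015504, Gamma_yxy = 0.817300, Gamma_yyy = -0.207907; k1 = (0.469198, 0.097652, -0.148150, -0.076325)
  k2: at (x, y) = (1.169603, 0.038073), (dx/dtau, dy/dtau) = (0.461790, 0.093836); Gamma_xxx = 0.036768, Gamma_xxy = 1.069100, Gamma_xyy = 6.681881, Gamma_yxx = 0.016440, Gamma_yxy = 0.804436, Gamma_yyy = -0.265237; k2 = (0.461790, 0.093836, -0.159329, -0.070887)
  k3: at (x, y) = (1.169233, 0.037882), (dx/dtau, dy/dtau) = (0.461231, 0.094108); Gamma_xxx = 0.036393, Gamma_xxy = 1.063711, Gamma_xyy = 6.673188, Gamma_yxx = 0.016387, Gamma_yxy = 0.804907, Gamma_yyy = -0.263526; k3 = (0.461231, 0.094108, -0.159183, -0.071027)
  k4: at (x, y) = (1.192266, 0.042601), (dx/dtau, dy/dtau) = (0.453280, 0.090549); Gamma_xxx = 0.047135, Gamma_xxy = 1.212400, Gamma_xyy = 7.302714, Gamma_yxx = 0.016893, Gamma_yxy = 0.789701, Gamma_yyy = -0.327094; k4 = (0.453280, 0.090549, -0.169084, -0.065614)
  Y <- Y + (h/6)(k1 + 2k2 + 2k3 + k4): x = 1.1923, y = 0.0426, dx/dtau = 0.4533, dy/dtau = 0.0906

Answer: x = 1.1923, y = 0.0426, dx/dtau = 0.4533, dy/dtau = 0.0906


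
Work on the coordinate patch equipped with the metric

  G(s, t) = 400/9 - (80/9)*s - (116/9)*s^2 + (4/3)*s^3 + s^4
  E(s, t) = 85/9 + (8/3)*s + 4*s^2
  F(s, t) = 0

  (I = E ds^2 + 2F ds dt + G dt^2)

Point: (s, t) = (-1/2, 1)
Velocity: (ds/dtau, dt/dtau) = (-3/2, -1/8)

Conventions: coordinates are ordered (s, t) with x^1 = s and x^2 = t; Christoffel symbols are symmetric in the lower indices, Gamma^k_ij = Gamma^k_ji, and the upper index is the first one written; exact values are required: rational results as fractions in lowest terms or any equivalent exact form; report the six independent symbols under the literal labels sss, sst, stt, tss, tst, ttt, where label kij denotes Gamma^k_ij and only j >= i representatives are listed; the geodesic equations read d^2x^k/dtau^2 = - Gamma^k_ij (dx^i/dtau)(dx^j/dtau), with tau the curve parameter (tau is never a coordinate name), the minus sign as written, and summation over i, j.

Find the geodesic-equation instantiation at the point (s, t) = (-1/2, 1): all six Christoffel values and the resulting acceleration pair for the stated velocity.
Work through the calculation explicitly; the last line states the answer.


E = 82/9, F = 0, G = 729/16 at the point
E_s = -4/3, E_t = 0, F_s = 0, F_t = 0, G_s = 9/2, G_t = 0
EG - F^2 = 3321/8;  g^inv = (8/3321) * [[729/16, 0], [0, 82/9]]
first-kind symbols [ij,l] = (1/2)(d_i g_jl + d_j g_il - d_l g_ij): [ss,s] = E_s/2 = -2/3, [ss,t] = F_s - E_t/2 = 0, [st,s] = E_t/2 = 0, [st,t] = G_s/2 = 9/4, [tt,s] = F_t - G_s/2 = -9/4, [tt,t] = G_t/2 = 0
Gamma^s_ij = (G*[ij,s] - F*[ij,t])/(EG - F^2), Gamma^t_ij = (E*[ij,t] - F*[ij,s])/(EG - F^2)
Gamma_sss = -3/41, Gamma_sst = 0, Gamma_stt = -81/328, Gamma_tss = 0, Gamma_tst = 4/81, Gamma_ttt = 0
d^2s/dtau^2 = -(Gamma_sss*(-3/2)^2 + 2*Gamma_sst*(-3/2)*(-1/8) + Gamma_stt*(-1/8)^2) = 3537/20992
d^2t/dtau^2 = -(Gamma_tss*(-3/2)^2 + 2*Gamma_tst*(-3/2)*(-1/8) + Gamma_ttt*(-1/8)^2) = -1/54

Answer: Gamma_sss = -3/41, Gamma_sst = 0, Gamma_stt = -81/328, Gamma_tss = 0, Gamma_tst = 4/81, Gamma_ttt = 0; accelerations (d^2s/dtau^2, d^2t/dtau^2) = (3537/20992, -1/54)


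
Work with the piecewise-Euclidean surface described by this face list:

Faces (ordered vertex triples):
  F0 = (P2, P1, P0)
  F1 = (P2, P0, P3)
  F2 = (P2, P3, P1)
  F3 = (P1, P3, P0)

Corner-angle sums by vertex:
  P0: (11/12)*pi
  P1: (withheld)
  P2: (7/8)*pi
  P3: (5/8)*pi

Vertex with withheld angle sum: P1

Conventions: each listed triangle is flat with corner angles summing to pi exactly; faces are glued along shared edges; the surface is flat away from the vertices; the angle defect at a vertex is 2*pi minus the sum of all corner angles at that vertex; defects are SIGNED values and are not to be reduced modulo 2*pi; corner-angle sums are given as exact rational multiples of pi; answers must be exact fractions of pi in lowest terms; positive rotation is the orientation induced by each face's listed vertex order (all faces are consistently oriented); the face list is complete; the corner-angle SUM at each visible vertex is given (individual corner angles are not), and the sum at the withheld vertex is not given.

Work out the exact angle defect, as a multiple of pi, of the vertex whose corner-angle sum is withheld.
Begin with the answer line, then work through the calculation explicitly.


Answer: defect(P1) = (5/12)*pi

V = 4, E = 6, F = 4; chi = V - E + F = 2
Gauss-Bonnet: total defect = 2*pi*chi = 4*pi; visible defects sum to (43/12)*pi


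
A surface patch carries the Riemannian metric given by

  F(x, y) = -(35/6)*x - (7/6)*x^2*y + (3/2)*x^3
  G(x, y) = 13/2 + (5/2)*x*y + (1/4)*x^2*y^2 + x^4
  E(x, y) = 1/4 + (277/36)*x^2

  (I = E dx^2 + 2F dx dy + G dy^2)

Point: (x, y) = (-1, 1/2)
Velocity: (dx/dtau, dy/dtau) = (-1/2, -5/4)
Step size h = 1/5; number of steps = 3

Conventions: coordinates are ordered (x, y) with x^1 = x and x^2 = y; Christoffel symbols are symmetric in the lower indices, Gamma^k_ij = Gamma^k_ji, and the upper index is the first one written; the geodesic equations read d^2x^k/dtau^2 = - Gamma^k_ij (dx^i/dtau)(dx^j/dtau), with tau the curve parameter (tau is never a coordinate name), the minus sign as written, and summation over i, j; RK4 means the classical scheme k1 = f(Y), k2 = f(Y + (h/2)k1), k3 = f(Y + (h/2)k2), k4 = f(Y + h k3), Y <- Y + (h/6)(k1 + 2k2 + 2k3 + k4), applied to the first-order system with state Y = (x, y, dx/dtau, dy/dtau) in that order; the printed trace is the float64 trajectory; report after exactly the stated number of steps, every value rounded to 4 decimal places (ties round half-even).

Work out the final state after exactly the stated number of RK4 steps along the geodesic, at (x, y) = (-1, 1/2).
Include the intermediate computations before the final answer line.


f(Y) = (dx/dtau, dy/dtau, -Gamma^x_ij Y'^i Y'^j, -Gamma^y_ij Y'^i Y'^j) with the Gammas evaluated at the stage position; h = 0.200000; intermediate values shown to 6 dp
step 0: x = -1.0000, y = 0.5000, dx/dtau = -0.5000, dy/dtau = -1.2500
step 1:
  k1: at (x, y) = (-1.000000, 0.500000), (dx/dtau, dy/dtau) = (-0.500000, -1.250000); Gamma_xxx = -1.328635, Gamma_xxy = 0.149379, Gamma_xyy = 0.164281, Gamma_yxx = 0.762885, Gamma_yxy = -0.316463, Gamma_yyy = -0.275811; k1 = (-0.500000, -1.250000, -0.111255, 0.635812)
  k2: at (x, y) = (-1.050000, 0.375000), (dx/dtau, dy/dtau) = (-0.511126, -1.186419); Gamma_xxx = -1.251087, Gamma_xxy = 0.167725, Gamma_xyy = 0.199844, Gamma_yxx = 0.728769, Gamma_yxy = -0.374981, Gamma_yyy = -0.293915; k2 = (-0.511126, -1.186419, -0.157872, 0.678106)
  k3: at (x, y) = (-1.051113, 0.381358), (dx/dtau, dy/dtau) = (-0.515787, -1.182189); Gamma_xxx = -1.250227, Gamma_xxy = 0.167098, Gamma_xyy = 0.198703, Gamma_yxx = 0.731958, Gamma_yxy = -0.375142, Gamma_yyy = -0.293413; k3 = (-0.515787, -1.182189, -0.148874, 0.672830)
  k4: at (x, y) = (-1.103157, 0.263562), (dx/dtau, dy/dtau) = (-0.529775, -1.115434); Gamma_xxx = -1.177190, Gamma_xxy = 0.179427, Gamma_xyy = 0.227833, Gamma_yxx = 0.699035, Gamma_yxy = -0.426221, Gamma_yyy = -0.305259; k4 = (-0.529775, -1.115434, -0.165133, 0.687342)
  Y <- Y + (h/6)(k1 + 2k2 + 2k3 + k4): x = -1.1028, y = 0.2632, dx/dtau = -0.5297, dy/dtau = -1.1158
step 2:
  k1: at (x, y) = (-1.102787, 0.263245), (dx/dtau, dy/dtau) = (-0.529663, -1.115832); Gamma_xxx = -1.177607, Gamma_xxy = 0.179473, Gamma_xyy = 0.227867, Gamma_yxx = 0.698799, Gamma_yxy = -0.425991, Gamma_yyy = -0.305292; k1 = (-0.529663, -1.115832, -0.165487, 0.687605)
  k2: at (x, y) = (-1.155753, 0.151662), (dx/dtau, dy/dtau) = (-0.546211, -1.047072); Gamma_xxx = -1.110101, Gamma_xxy = 0.186862, Gamma_xyy = 0.252027, Gamma_yxx = 0.666909, Gamma_yxy = -0.469536, Gamma_yyy = -0.311952; k2 = (-0.546211, -1.047072, -0.158858, 0.680118)
  k3: at (x, y) = (-1.157408, 0.158538), (dx/dtau, dy/dtau) = (-0.545548, -1.047821); Gamma_xxx = -1.108666, Gamma_xxy = 0.186026, Gamma_xyy = 0.250775, Gamma_yxx = 0.669934, Gamma_yxy = -0.470060, Gamma_yyy = -0.311240; k3 = (-0.545548, -1.047821, -0.158047, 0.679739)
  k4: at (x, y) = (-1.211896, 0.053681), (dx/dtau, dy/dtau) = (-0.561272, -0.979885); Gamma_xxx = -1.045750, Gamma_xxy = 0.189116, Gamma_xyy = 0.270984, Gamma_yxx = 0.639424, Gamma_yxy = -0.507118, Gamma_yyy = -0.313395; k4 = (-0.561272, -0.979885, -0.138774, 0.657289)
  Y <- Y + (h/6)(k1 + 2k2 + 2k3 + k4): x = -1.2119, y = 0.0537, dx/dtau = -0.5609, dy/dtau = -0.9803
step 3:
  k1: at (x, y) = (-1.211935, 0.053728), (dx/dtau, dy/dtau) = (-0.560932, -0.980346); Gamma_xxx = -1.045713, Gamma_xxy = 0.189106, Gamma_xyy = 0.270975, Gamma_yxx = 0.639447, Gamma_yxy = -0.507136, Gamma_yyy = -0.313385; k1 = (-0.560932, -0.980346, -0.139382, 0.657744)
  k2: at (x, y) = (-1.268028, -0.044306), (dx/dtau, dy/dtau) = (-0.574870, -0.914571); Gamma_xxx = -0.986961, Gamma_xxy = 0.188616, Gamma_xyy = 0.288109, Gamma_yxx = 0.610748, Gamma_yxy = -0.538414, Gamma_yyy = -0.311791; k2 = (-0.574870, -0.914571, -0.113153, 0.625110)
  k3: at (x, y) = (-1.269422, -0.037729), (dx/dtau, dy/dtau) = (-0.572247, -0.917835); Gamma_xxx = -0.985842, Gamma_xxy = 0.187748, Gamma_xyy = 0.286947, Gamma_yxx = 0.613155, Gamma_yxy = -0.538817, Gamma_yyy = -0.311022; k3 = (-0.572247, -0.917835, -0.116121, 0.627228)
  k4: at (x, y) = (-1.326385, -0.129839), (dx/dtau, dy/dtau) = (-0.584156, -0.854900); Gamma_xxx = -0.931602, Gamma_xxy = 0.184458, Gamma_xyy = 0.301922, Gamma_yxx = 0.585774, Gamma_yxy = -0.564692, Gamma_yyy = -0.306465; k4 = (-0.584156, -0.854900, -0.086997, 0.588101)
  Y <- Y + (h/6)(k1 + 2k2 + 2k3 + k4): x = -1.3266, y = -0.1296, dx/dtau = -0.5838, dy/dtau = -0.8553

Answer: x = -1.3266, y = -0.1296, dx/dtau = -0.5838, dy/dtau = -0.8553


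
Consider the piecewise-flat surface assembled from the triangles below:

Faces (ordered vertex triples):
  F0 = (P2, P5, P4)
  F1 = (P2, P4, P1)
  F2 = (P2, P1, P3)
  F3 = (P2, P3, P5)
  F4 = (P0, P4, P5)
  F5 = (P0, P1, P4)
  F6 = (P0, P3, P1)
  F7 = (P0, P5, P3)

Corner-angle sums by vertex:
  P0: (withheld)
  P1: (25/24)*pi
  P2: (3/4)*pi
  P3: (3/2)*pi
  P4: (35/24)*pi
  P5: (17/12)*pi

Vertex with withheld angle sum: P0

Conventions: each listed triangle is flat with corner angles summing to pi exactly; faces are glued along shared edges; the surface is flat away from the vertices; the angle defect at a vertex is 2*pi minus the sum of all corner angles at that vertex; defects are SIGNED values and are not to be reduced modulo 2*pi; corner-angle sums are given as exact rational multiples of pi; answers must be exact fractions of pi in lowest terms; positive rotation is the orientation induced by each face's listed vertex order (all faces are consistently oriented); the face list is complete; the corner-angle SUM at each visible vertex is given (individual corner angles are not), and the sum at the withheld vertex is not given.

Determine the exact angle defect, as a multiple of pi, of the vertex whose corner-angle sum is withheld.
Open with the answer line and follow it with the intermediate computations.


Answer: defect(P0) = pi/6

V = 6, E = 12, F = 8; chi = V - E + F = 2
Gauss-Bonnet: total defect = 2*pi*chi = 4*pi; visible defects sum to (23/6)*pi


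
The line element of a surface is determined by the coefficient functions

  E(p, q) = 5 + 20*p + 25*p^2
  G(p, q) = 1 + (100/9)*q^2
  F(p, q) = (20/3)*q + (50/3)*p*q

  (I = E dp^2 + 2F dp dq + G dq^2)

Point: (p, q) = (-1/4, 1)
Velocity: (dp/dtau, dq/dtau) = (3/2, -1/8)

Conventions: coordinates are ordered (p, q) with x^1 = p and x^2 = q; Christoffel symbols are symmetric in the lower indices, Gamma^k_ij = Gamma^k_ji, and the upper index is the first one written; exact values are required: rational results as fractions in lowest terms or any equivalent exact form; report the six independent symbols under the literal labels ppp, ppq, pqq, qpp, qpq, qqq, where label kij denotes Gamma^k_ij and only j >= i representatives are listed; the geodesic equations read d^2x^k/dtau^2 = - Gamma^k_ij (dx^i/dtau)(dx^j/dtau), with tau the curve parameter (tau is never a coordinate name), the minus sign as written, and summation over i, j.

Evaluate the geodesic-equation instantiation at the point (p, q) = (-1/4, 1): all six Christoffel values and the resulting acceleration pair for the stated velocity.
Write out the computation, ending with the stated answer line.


E = 25/16, F = 5/2, G = 109/9 at the point
E_p = 15/2, E_q = 0, F_p = 50/3, F_q = 5/2, G_p = 0, G_q = 200/9
EG - F^2 = 1825/144;  g^inv = (144/1825) * [[109/9, -5/2], [-5/2, 25/16]]
first-kind symbols [ij,l] = (1/2)(d_i g_jl + d_j g_il - d_l g_ij): [pp,p] = E_p/2 = 15/4, [pp,q] = F_p - E_q/2 = 50/3, [pq,p] = E_q/2 = 0, [pq,q] = G_p/2 = 0, [qq,p] = F_q - G_p/2 = 5/2, [qq,q] = G_q/2 = 100/9
Gamma^p_ij = (G*[ij,p] - F*[ij,q])/(EG - F^2), Gamma^q_ij = (E*[ij,q] - F*[ij,p])/(EG - F^2)
Gamma_ppp = 108/365, Gamma_ppq = 0, Gamma_pqq = 72/365, Gamma_qpp = 96/73, Gamma_qpq = 0, Gamma_qqq = 64/73
d^2p/dtau^2 = -(Gamma_ppp*(3/2)^2 + 2*Gamma_ppq*(3/2)*(-1/8) + Gamma_pqq*(-1/8)^2) = -1953/2920
d^2q/dtau^2 = -(Gamma_qpp*(3/2)^2 + 2*Gamma_qpq*(3/2)*(-1/8) + Gamma_qqq*(-1/8)^2) = -217/73

Answer: Gamma_ppp = 108/365, Gamma_ppq = 0, Gamma_pqq = 72/365, Gamma_qpp = 96/73, Gamma_qpq = 0, Gamma_qqq = 64/73; accelerations (d^2p/dtau^2, d^2q/dtau^2) = (-1953/2920, -217/73)


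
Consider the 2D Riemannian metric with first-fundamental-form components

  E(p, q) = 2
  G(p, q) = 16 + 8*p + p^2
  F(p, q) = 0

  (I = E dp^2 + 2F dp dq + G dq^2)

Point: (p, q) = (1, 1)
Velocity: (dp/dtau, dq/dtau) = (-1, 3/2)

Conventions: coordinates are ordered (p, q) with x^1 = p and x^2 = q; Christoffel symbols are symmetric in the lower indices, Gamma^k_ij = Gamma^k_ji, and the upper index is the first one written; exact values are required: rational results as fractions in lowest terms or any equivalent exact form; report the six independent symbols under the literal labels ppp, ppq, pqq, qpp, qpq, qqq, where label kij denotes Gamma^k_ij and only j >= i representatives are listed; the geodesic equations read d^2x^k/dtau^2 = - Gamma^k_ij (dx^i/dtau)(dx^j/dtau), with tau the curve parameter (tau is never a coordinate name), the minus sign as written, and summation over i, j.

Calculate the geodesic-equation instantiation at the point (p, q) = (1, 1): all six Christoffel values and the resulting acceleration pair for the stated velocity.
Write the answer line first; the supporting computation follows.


Answer: Gamma_ppp = 0, Gamma_ppq = 0, Gamma_pqq = -5/2, Gamma_qpp = 0, Gamma_qpq = 1/5, Gamma_qqq = 0; accelerations (d^2p/dtau^2, d^2q/dtau^2) = (45/8, 3/5)

E = 2, F = 0, G = 25 at the point
E_p = 0, E_q = 0, F_p = 0, F_q = 0, G_p = 10, G_q = 0
EG - F^2 = 50;  g^inv = (1/50) * [[25, 0], [0, 2]]
first-kind symbols [ij,l] = (1/2)(d_i g_jl + d_j g_il - d_l g_ij): [pp,p] = E_p/2 = 0, [pp,q] = F_p - E_q/2 = 0, [pq,p] = E_q/2 = 0, [pq,q] = G_p/2 = 5, [qq,p] = F_q - G_p/2 = -5, [qq,q] = G_q/2 = 0
Gamma^p_ij = (G*[ij,p] - F*[ij,q])/(EG - F^2), Gamma^q_ij = (E*[ij,q] - F*[ij,p])/(EG - F^2)
Gamma_ppp = 0, Gamma_ppq = 0, Gamma_pqq = -5/2, Gamma_qpp = 0, Gamma_qpq = 1/5, Gamma_qqq = 0
d^2p/dtau^2 = -(Gamma_ppp*(-1)^2 + 2*Gamma_ppq*(-1)*(3/2) + Gamma_pqq*(3/2)^2) = 45/8
d^2q/dtau^2 = -(Gamma_qpp*(-1)^2 + 2*Gamma_qpq*(-1)*(3/2) + Gamma_qqq*(3/2)^2) = 3/5


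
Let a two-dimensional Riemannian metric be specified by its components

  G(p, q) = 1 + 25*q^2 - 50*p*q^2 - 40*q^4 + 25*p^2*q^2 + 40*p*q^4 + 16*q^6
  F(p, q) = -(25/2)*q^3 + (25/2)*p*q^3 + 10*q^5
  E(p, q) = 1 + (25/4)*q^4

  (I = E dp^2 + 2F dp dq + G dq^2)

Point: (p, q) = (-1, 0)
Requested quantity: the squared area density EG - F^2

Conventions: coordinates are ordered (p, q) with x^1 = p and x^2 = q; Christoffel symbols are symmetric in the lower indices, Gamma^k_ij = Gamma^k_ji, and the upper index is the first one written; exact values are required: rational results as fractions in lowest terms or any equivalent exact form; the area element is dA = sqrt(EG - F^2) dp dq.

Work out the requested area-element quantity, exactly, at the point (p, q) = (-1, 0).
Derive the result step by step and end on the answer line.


E = 1, F = 0, G = 1; EG - F^2 = 1

Answer: EG - F^2 = 1


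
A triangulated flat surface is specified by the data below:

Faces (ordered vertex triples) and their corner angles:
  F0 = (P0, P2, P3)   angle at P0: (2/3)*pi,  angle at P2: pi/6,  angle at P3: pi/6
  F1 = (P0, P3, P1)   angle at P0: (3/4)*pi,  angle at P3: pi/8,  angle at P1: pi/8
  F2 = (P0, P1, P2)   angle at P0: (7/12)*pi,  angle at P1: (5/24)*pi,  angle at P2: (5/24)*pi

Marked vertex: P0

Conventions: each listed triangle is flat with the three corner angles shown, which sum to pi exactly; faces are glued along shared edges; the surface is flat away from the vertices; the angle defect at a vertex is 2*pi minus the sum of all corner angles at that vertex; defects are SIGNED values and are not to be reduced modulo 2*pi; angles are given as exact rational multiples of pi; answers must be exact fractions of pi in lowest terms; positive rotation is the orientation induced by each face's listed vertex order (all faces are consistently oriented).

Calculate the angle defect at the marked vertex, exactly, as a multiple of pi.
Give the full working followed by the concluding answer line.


Sum of corner angles at P0: 2*pi
defect = 2*pi - 2*pi

Answer: defect(P0) = 0


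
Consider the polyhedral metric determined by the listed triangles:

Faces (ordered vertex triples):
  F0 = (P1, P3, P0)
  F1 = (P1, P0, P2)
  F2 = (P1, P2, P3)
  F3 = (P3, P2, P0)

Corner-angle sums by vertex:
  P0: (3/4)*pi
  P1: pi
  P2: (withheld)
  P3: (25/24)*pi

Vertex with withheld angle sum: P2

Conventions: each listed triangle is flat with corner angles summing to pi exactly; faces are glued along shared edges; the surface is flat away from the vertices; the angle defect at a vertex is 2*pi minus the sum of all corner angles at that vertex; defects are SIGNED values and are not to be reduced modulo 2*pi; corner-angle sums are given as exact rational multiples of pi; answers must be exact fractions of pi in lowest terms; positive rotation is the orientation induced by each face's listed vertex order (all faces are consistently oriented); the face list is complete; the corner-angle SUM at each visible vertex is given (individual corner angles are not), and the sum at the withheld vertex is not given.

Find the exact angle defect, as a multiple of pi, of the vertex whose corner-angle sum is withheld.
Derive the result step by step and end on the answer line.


V = 4, E = 6, F = 4; chi = V - E + F = 2
Gauss-Bonnet: total defect = 2*pi*chi = 4*pi; visible defects sum to (77/24)*pi

Answer: defect(P2) = (19/24)*pi


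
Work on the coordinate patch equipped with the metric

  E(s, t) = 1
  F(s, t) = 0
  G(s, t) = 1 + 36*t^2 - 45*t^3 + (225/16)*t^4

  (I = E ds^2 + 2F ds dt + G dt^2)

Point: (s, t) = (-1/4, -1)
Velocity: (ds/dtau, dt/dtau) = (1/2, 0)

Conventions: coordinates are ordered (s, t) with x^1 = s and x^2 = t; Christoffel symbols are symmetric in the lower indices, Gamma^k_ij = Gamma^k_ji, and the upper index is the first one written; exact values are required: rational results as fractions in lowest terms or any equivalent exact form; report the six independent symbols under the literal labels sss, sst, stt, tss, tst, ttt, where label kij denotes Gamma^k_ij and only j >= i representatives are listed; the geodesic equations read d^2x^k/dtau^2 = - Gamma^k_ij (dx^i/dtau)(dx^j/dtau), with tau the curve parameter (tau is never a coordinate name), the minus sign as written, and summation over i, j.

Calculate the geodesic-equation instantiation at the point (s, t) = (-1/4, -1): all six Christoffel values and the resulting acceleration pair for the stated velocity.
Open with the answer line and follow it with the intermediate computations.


Answer: Gamma_sss = 0, Gamma_sst = 0, Gamma_stt = 0, Gamma_tss = 0, Gamma_tst = 0, Gamma_ttt = -2106/1537; accelerations (d^2s/dtau^2, d^2t/dtau^2) = (0, 0)

E = 1, F = 0, G = 1537/16 at the point
E_s = 0, E_t = 0, F_s = 0, F_t = 0, G_s = 0, G_t = -1053/4
EG - F^2 = 1537/16;  g^inv = (16/1537) * [[1537/16, 0], [0, 1]]
first-kind symbols [ij,l] = (1/2)(d_i g_jl + d_j g_il - d_l g_ij): [ss,s] = E_s/2 = 0, [ss,t] = F_s - E_t/2 = 0, [st,s] = E_t/2 = 0, [st,t] = G_s/2 = 0, [tt,s] = F_t - G_s/2 = 0, [tt,t] = G_t/2 = -1053/8
Gamma^s_ij = (G*[ij,s] - F*[ij,t])/(EG - F^2), Gamma^t_ij = (E*[ij,t] - F*[ij,s])/(EG - F^2)
Gamma_sss = 0, Gamma_sst = 0, Gamma_stt = 0, Gamma_tss = 0, Gamma_tst = 0, Gamma_ttt = -2106/1537
d^2s/dtau^2 = -(Gamma_sss*(1/2)^2 + 2*Gamma_sst*(1/2)*(0) + Gamma_stt*(0)^2) = 0
d^2t/dtau^2 = -(Gamma_tss*(1/2)^2 + 2*Gamma_tst*(1/2)*(0) + Gamma_ttt*(0)^2) = 0


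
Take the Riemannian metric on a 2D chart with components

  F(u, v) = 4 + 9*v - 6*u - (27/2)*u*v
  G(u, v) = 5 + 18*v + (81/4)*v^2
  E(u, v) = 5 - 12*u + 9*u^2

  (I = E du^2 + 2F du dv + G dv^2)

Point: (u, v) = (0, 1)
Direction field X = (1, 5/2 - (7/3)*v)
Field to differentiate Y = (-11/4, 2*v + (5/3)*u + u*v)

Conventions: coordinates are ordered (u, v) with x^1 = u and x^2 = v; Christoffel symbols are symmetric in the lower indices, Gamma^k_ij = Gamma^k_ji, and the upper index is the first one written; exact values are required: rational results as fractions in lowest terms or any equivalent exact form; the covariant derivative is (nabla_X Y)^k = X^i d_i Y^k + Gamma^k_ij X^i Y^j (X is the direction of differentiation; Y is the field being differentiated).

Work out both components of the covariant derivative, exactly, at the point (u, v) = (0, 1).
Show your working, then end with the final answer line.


E = 5, F = 13, G = 173/4 at the point
E_u = -12, E_v = 0, F_u = -39/2, F_v = 9, G_u = 0, G_v = 117/2
EG - F^2 = 189/4;  g^inv = (4/189) * [[173/4, -13], [-13, 5]]
first-kind symbols [ij,l] = (1/2)(d_i g_jl + d_j g_il - d_l g_ij): [uu,u] = E_u/2 = -6, [uu,v] = F_u - E_v/2 = -39/2, [uv,u] = E_v/2 = 0, [uv,v] = G_u/2 = 0, [vv,u] = F_v - G_u/2 = 9, [vv,v] = G_v/2 = 117/4
Gamma^u_ij = (G*[ij,u] - F*[ij,v])/(EG - F^2), Gamma^v_ij = (E*[ij,v] - F*[ij,u])/(EG - F^2)
Gamma_uuu = -8/63, Gamma_uuv = 0, Gamma_uvv = 4/21, Gamma_vuu = -26/63, Gamma_vuv = 0, Gamma_vvv = 13/21
X = (1, 1/6), Y = (-11/4, 2) at the point

Answer: (nabla_X Y)^u = 26/63, (nabla_X Y)^v = 547/126


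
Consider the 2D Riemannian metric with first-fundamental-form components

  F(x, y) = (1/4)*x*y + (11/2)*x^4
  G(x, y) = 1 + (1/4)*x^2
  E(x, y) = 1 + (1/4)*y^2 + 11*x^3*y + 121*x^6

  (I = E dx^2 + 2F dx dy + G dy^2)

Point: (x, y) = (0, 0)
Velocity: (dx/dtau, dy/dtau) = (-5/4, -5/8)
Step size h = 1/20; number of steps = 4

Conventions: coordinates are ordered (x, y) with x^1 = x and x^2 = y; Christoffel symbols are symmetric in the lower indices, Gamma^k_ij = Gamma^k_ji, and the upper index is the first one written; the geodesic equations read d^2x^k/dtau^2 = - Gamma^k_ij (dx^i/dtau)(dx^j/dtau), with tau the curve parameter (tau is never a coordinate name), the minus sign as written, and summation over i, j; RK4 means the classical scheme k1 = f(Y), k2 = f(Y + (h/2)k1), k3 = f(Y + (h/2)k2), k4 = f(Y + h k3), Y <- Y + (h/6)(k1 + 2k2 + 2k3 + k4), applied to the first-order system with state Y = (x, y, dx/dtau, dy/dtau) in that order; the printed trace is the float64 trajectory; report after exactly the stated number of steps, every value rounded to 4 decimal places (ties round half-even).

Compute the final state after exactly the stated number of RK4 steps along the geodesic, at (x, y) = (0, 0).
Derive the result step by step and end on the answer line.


f(Y) = (dx/dtau, dy/dtau, -Gamma^x_ij Y'^i Y'^j, -Gamma^y_ij Y'^i Y'^j) with the Gammas evaluated at the stage position; h = 0.050000; intermediate values shown to 6 dp
step 0: x = 0.0000, y = 0.0000, dx/dtau = -1.2500, dy/dtau = -0.6250
step 1:
  k1: at (x, y) = (0.000000, 0.000000), (dx/dtau, dy/dtau) = (-1.250000, -0.625000); Gamma_xxx = 0.000000, Gamma_xxy = 0.000000, Gamma_xyy = 0.000000, Gamma_yxx = 0.000000, Gamma_yxy = 0.000000, Gamma_yyy = 0.000000; k1 = (-1.250000, -0.625000, 0.000000, 0.000000)
  k2: at (x, y) = (-0.031250, -0.015625), (dx/dtau, dy/dtau) = (-1.250000, -0.625000); Gamma_xxx = -0.000263, Gamma_xxy = -0.004073, Gamma_xyy = 0.000000, Gamma_yxx = -0.000503, Gamma_yxy = -0.007810, Gamma_yyy = 0.000000; k2 = (-1.250000, -0.625000, 0.006774, 0.012990)
  k3: at (x, y) = (-0.031250, -0.015625), (dx/dtau, dy/dtau) = (-1.249831, -0.624675); Gamma_xxx = -0.000263, Gamma_xxy = -0.004073, Gamma_xyy = 0.000000, Gamma_yxx = -0.000503, Gamma_yxy = -0.007810, Gamma_yyy = 0.000000; k3 = (-1.249831, -0.624675, 0.006770, 0.012982)
  k4: at (x, y) = (-0.062492, -0.031234), (dx/dtau, dy/dtau) = (-1.249662, -0.624351); Gamma_xxx = -0.002355, Gamma_xxy = -0.009139, Gamma_xyy = 0.000000, Gamma_yxx = -0.004021, Gamma_yxy = -0.015602, Gamma_yyy = 0.000000; k4 = (-1.249662, -0.624351, 0.017939, 0.030627)
  Y <- Y + (h/6)(k1 + 2k2 + 2k3 + k4): x = -0.0625, y = -0.0312, dx/dtau = -1.2496, dy/dtau = -0.6243
step 2:
  k1: at (x, y) = (-0.062494, -0.031239), (dx/dtau, dy/dtau) = (-1.249625, -0.624312); Gamma_xxx = -0.002356, Gamma_xxy = -0.009140, Gamma_xyy = 0.000000, Gamma_yxx = -0.004022, Gamma_yxy = -0.015603, Gamma_yyy = 0.000000; k1 = (-1.249625, -0.624312, 0.017941, 0.030626)
  k2: at (x, y) = (-0.093735, -0.046847), (dx/dtau, dy/dtau) = (-1.249176, -0.623546); Gamma_xxx = -0.009388, Gamma_xxy = -0.016189, Gamma_xyy = 0.000000, Gamma_yxx = -0.013545, Gamma_yxy = -0.023358, Gamma_yyy = 0.000000; k2 = (-1.249176, -0.623546, 0.039869, 0.057524)
  k3: at (x, y) = (-0.093724, -0.046828), (dx/dtau, dy/dtau) = (-1.248628, -0.622874); Gamma_xxx = -0.009382, Gamma_xxy = -0.016182, Gamma_xyy = 0.000000, Gamma_yxx = -0.013540, Gamma_yxy = -0.023355, Gamma_yyy = 0.000000; k3 = (-1.248628, -0.622874, 0.039798, 0.057438)
  k4: at (x, y) = (-0.124926, -0.062383), (dx/dtau, dy/dtau) = (-1.247635, -0.621440); Gamma_xxx = -0.026929, Gamma_xxy = -0.026144, Gamma_xyy = 0.000000, Gamma_yxx = -0.031956, Gamma_yxy = -0.031024, Gamma_yyy = 0.000000; k4 = (-1.247635, -0.621440, 0.082459, 0.097851)
  Y <- Y + (h/6)(k1 + 2k2 + 2k3 + k4): x = -0.1249, y = -0.0624, dx/dtau = -1.2475, dy/dtau = -0.6213
step 3:
  k1: at (x, y) = (-0.124935, -0.062394), (dx/dtau, dy/dtau) = (-1.247460, -0.621325); Gamma_xxx = -0.026939, Gamma_xxy = -0.026149, Gamma_xyy = 0.000000, Gamma_yxx = -0.031963, Gamma_yxy = -0.031027, Gamma_yyy = 0.000000; k1 = (-1.247460, -0.621325, 0.082456, 0.097836)
  k2: at (x, y) = (-0.156121, -0.077927), (dx/dtau, dy/dtau) = (-1.245399, -0.618879); Gamma_xxx = -0.064198, Gamma_xxy = -0.039907, Gamma_xyy = 0.000000, Gamma_yxx = -0.062004, Gamma_yxy = -0.038544, Gamma_yyy = 0.000000; k2 = (-1.245399, -0.618879, 0.161088, 0.155585)
  k3: at (x, y) = (-0.156070, -0.077866), (dx/dtau, dy/dtau) = (-1.243433, -0.617436); Gamma_xxx = -0.064099, Gamma_xxy = -0.039872, Gamma_xyy = 0.000000, Gamma_yxx = -0.061944, Gamma_yxy = -0.038532, Gamma_yyy = 0.000000; k3 = (-1.243433, -0.617436, 0.160328, 0.154938)
  k4: at (x, y) = (-0.187107, -0.093266), (dx/dtau, dy/dtau) = (-1.239444, -0.613578); Gamma_xxx = -0.134057, Gamma_xxy = -0.058019, Gamma_xyy = 0.000000, Gamma_yxx = -0.105668, Gamma_yxy = -0.045732, Gamma_yyy = 0.000000; k4 = (-1.239444, -0.613578, 0.294187, 0.231888)
  Y <- Y + (h/6)(k1 + 2k2 + 2k3 + k4): x = -0.1871, y = -0.0933, dx/dtau = -1.2390, dy/dtau = -0.6134
step 4:
  k1: at (x, y) = (-0.187140, -0.093290), (dx/dtau, dy/dtau) = (-1.238965, -0.613402); Gamma_xxx = -0.134159, Gamma_xxy = -0.058042, Gamma_xyy = 0.000000, Gamma_yxx = -0.105723, Gamma_yxy = -0.045740, Gamma_yyy = 0.000000; k1 = (-1.238965, -0.613402, 0.294161, 0.231810)
  k2: at (x, y) = (-0.218114, -0.108625), (dx/dtau, dy/dtau) = (-1.231611, -0.607607); Gamma_xxx = -0.254223, Gamma_xxy = -0.080966, Gamma_xyy = 0.000000, Gamma_yxx = -0.164584, Gamma_yxy = -0.052418, Gamma_yyy = 0.000000; k2 = (-1.231611, -0.607607, 0.506802, 0.328103)
  k3: at (x, y) = (-0.217930, -0.108480), (dx/dtau, dy/dtau) = (-1.226295, -0.605200); Gamma_xxx = -0.253285, Gamma_xxy = -0.080804, Gamma_xyy = 0.000000, Gamma_yxx = -0.164190, Gamma_yxy = -0.052381, Gamma_yyy = 0.000000; k3 = (-1.226295, -0.605200, 0.500828, 0.324658)
  k4: at (x, y) = (-0.248454, -0.123550), (dx/dtau, dy/dtau) = (-1.213923, -0.597169); Gamma_xxx = -0.439387, Gamma_xxy = -0.107848, Gamma_xyy = 0.000000, Gamma_yxx = -0.236825, Gamma_yxy = -0.058129, Gamma_yyy = 0.000000; k4 = (-1.213923, -0.597169, 0.803847, 0.433264)
  Y <- Y + (h/6)(k1 + 2k2 + 2k3 + k4): x = -0.2485, y = -0.1236, dx/dtau = -1.2130, dy/dtau = -0.5970

Answer: x = -0.2485, y = -0.1236, dx/dtau = -1.2130, dy/dtau = -0.5970


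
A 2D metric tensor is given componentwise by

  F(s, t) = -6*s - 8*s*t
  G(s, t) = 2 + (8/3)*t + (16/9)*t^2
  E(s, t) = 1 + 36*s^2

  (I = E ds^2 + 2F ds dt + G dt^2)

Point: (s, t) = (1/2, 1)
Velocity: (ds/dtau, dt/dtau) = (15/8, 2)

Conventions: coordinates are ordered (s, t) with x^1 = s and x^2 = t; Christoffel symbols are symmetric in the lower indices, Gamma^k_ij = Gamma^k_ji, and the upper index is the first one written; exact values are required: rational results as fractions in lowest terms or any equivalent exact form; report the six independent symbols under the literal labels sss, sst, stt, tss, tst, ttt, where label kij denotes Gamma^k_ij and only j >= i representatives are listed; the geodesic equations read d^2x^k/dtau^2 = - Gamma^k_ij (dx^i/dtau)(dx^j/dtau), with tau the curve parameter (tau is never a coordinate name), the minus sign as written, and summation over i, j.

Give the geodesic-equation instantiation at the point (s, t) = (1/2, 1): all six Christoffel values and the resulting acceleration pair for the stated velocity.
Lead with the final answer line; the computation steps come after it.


Answer: Gamma_sss = 162/139, Gamma_sst = 0, Gamma_stt = -36/139, Gamma_tss = -126/139, Gamma_tst = 0, Gamma_ttt = 28/139; accelerations (d^2s/dtau^2, d^2t/dtau^2) = (-13617/4448, 10591/4448)

E = 10, F = -7, G = 58/9 at the point
E_s = 36, E_t = 0, F_s = -14, F_t = -4, G_s = 0, G_t = 56/9
EG - F^2 = 139/9;  g^inv = (9/139) * [[58/9, 7], [7, 10]]
first-kind symbols [ij,l] = (1/2)(d_i g_jl + d_j g_il - d_l g_ij): [ss,s] = E_s/2 = 18, [ss,t] = F_s - E_t/2 = -14, [st,s] = E_t/2 = 0, [st,t] = G_s/2 = 0, [tt,s] = F_t - G_s/2 = -4, [tt,t] = G_t/2 = 28/9
Gamma^s_ij = (G*[ij,s] - F*[ij,t])/(EG - F^2), Gamma^t_ij = (E*[ij,t] - F*[ij,s])/(EG - F^2)
Gamma_sss = 162/139, Gamma_sst = 0, Gamma_stt = -36/139, Gamma_tss = -126/139, Gamma_tst = 0, Gamma_ttt = 28/139
d^2s/dtau^2 = -(Gamma_sss*(15/8)^2 + 2*Gamma_sst*(15/8)*(2) + Gamma_stt*(2)^2) = -13617/4448
d^2t/dtau^2 = -(Gamma_tss*(15/8)^2 + 2*Gamma_tst*(15/8)*(2) + Gamma_ttt*(2)^2) = 10591/4448
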